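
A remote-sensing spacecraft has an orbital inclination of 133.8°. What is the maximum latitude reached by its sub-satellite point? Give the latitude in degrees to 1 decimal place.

46.2°

Retrograde orbit: the ground track reaches ±(180° − i) = ±(180 − 133.8) = ±46.2°.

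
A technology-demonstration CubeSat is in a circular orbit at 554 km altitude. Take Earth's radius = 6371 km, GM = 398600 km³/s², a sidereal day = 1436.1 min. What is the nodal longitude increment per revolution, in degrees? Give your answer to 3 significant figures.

Semi-major axis a = 6371 + 554 = 6925 km. Period T = 2π√(a³/μ) = 2π√(6925³/398600) = 5735.1 s = 95.58 min.
During one orbit Earth rotates (5735.1 / 86166) × 360° = 23.96°.

24.0°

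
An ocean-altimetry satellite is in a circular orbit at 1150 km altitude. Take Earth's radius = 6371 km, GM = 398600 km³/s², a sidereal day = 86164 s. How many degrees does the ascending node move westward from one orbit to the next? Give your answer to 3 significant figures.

27.1°

Semi-major axis a = 6371 + 1150 = 7521 km. Period T = 2π√(a³/μ) = 2π√(7521³/398600) = 6491.2 s = 108.19 min.
During one orbit Earth rotates (6491.2 / 86164) × 360° = 27.12°.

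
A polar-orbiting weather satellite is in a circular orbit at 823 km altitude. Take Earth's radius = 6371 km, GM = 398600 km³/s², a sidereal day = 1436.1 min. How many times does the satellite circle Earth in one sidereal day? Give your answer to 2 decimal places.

14.19

Semi-major axis a = 6371 + 823 = 7194 km. Period T = 2π√(a³/μ) = 2π√(7194³/398600) = 6072.5 s = 101.21 min.
Orbits per sidereal day = 86166 / 6072.5 = 14.190.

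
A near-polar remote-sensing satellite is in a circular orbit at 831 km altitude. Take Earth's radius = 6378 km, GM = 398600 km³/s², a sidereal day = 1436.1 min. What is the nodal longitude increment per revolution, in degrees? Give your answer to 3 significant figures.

25.5°

Semi-major axis a = 6378 + 831 = 7209 km. Period T = 2π√(a³/μ) = 2π√(7209³/398600) = 6091.5 s = 101.52 min.
During one orbit Earth rotates (6091.5 / 86166) × 360° = 25.45°.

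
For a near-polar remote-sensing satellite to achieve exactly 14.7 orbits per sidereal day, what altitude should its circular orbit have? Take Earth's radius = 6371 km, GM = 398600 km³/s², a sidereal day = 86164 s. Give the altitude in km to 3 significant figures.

Required period T = 86164 / 14.7 = 5861.5 s.
From T = 2π√(a³/μ): a = (μ T²/4π²)^(1/3) = (398600 × 5861.5² / 4π²)^(1/3) = 7026 km.
Altitude h = a − R = 7026 − 6371 = 655 km.

655 km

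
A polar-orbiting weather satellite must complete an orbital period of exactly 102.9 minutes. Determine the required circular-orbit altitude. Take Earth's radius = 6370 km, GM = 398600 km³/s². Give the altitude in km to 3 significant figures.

T = 102.9 min = 6174.0 s.
From T = 2π√(a³/μ): a = (μ T²/4π²)^(1/3) = (398600 × 6174.0² / 4π²)^(1/3) = 7274 km.
Altitude h = a − R = 7274 − 6370 = 904 km.

904 km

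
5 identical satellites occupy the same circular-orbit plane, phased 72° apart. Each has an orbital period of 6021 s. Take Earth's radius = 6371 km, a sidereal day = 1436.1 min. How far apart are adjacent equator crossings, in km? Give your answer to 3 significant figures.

Single-satellite node shift = (6021.0/86166) × 360° = 25.16°.
With 5 satellites evenly phased, successive equator crossings are 25.16/5 = 5.031° apart.
That is 5.031 × 111.2 = 559 km at the equator.

559 km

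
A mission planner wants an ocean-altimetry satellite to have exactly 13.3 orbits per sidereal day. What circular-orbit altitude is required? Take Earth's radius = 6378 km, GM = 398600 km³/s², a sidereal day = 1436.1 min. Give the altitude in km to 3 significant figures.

1130 km

Required period T = 86166 / 13.3 = 6478.6 s.
From T = 2π√(a³/μ): a = (μ T²/4π²)^(1/3) = (398600 × 6478.6² / 4π²)^(1/3) = 7511 km.
Altitude h = a − R = 7511 − 6378 = 1133 km.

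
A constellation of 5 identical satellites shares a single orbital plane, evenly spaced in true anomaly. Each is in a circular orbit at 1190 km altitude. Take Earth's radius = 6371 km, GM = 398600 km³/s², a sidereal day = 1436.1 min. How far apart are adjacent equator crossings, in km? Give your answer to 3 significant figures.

608 km

Semi-major axis a = 6371 + 1190 = 7561 km. Period T = 2π√(a³/μ) = 2π√(7561³/398600) = 6543.0 s = 109.05 min.
Single-satellite node shift = (6543.0/86166) × 360° = 27.34°.
With 5 satellites evenly phased, successive equator crossings are 27.34/5 = 5.467° apart.
That is 5.467 × 111.2 = 608 km at the equator.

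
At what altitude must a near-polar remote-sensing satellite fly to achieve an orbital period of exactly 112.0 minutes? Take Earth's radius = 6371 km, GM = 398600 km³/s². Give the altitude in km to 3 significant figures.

1330 km

T = 112.0 min = 6720.0 s.
From T = 2π√(a³/μ): a = (μ T²/4π²)^(1/3) = (398600 × 6720.0² / 4π²)^(1/3) = 7697 km.
Altitude h = a − R = 7697 − 6371 = 1326 km.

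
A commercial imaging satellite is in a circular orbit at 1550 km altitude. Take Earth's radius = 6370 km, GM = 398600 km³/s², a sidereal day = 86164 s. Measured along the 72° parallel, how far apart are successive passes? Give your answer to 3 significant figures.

1010 km

Semi-major axis a = 6370 + 1550 = 7920 km. Period T = 2π√(a³/μ) = 2π√(7920³/398600) = 7014.5 s = 116.91 min.
Node shift per orbit = (7014.5/86164) × 360° = 29.31°.
Equatorial spacing = 29.31 × 111.2 km/° = 3258 km.
At 72° latitude, spacing = 3258 × cos(72°) = 1007 km.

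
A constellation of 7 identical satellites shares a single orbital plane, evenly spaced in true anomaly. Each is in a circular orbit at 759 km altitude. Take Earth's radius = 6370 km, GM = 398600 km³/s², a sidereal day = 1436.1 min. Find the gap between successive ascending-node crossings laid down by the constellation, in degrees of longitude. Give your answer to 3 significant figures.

3.58°

Semi-major axis a = 6370 + 759 = 7129 km. Period T = 2π√(a³/μ) = 2π√(7129³/398600) = 5990.4 s = 99.84 min.
Single-satellite node shift = (5990.4/86166) × 360° = 25.03°.
With 7 satellites evenly phased, successive equator crossings are 25.03/7 = 3.575° apart.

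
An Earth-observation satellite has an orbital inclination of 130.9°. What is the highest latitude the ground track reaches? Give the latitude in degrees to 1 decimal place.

Retrograde orbit: the ground track reaches ±(180° − i) = ±(180 − 130.9) = ±49.1°.

49.1°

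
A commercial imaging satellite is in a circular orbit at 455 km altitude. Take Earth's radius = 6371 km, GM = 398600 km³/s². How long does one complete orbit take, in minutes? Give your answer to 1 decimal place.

93.5 min

Semi-major axis a = 6371 + 455 = 6826 km. Period T = 2π√(a³/μ) = 2π√(6826³/398600) = 5612.6 s = 93.54 min.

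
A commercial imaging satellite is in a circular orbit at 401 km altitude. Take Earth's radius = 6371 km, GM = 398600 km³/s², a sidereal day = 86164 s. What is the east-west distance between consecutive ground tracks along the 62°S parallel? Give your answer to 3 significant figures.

1210 km

Semi-major axis a = 6371 + 401 = 6772 km. Period T = 2π√(a³/μ) = 2π√(6772³/398600) = 5546.1 s = 92.43 min.
Node shift per orbit = (5546.1/86164) × 360° = 23.17°.
Equatorial spacing = 23.17 × 111.2 km/° = 2577 km.
At 62° latitude, spacing = 2577 × cos(62°) = 1210 km.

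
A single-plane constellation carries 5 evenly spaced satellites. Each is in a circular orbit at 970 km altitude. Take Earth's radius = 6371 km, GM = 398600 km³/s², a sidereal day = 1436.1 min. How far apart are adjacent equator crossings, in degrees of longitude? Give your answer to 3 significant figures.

Semi-major axis a = 6371 + 970 = 7341 km. Period T = 2π√(a³/μ) = 2π√(7341³/398600) = 6259.6 s = 104.33 min.
Single-satellite node shift = (6259.6/86166) × 360° = 26.15°.
With 5 satellites evenly phased, successive equator crossings are 26.15/5 = 5.230° apart.

5.23°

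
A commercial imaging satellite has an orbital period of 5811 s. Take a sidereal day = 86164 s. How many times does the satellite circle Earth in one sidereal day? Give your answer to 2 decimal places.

14.83

Orbits per sidereal day = 86164 / 5811.0 = 14.828.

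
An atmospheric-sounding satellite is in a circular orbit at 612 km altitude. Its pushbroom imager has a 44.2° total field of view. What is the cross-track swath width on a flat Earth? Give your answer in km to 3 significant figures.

497 km

Half-angle = 44.2°/2 = 22.1°.
Swath width ≈ 2h·tan(θ/2) = 2 × 612 × tan(22.1°) = 497.0 km.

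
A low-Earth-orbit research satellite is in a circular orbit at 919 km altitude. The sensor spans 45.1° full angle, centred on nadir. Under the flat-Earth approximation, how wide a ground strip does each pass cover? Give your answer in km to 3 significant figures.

Half-angle = 45.1°/2 = 22.55°.
Swath width ≈ 2h·tan(θ/2) = 2 × 919 × tan(22.55°) = 763.2 km.

763 km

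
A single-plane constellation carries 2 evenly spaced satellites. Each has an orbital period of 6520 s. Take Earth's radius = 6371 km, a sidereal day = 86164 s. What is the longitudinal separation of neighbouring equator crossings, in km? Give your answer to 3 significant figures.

1510 km

Single-satellite node shift = (6520.0/86164) × 360° = 27.24°.
With 2 satellites evenly phased, successive equator crossings are 27.24/2 = 13.621° apart.
That is 13.621 × 111.2 = 1515 km at the equator.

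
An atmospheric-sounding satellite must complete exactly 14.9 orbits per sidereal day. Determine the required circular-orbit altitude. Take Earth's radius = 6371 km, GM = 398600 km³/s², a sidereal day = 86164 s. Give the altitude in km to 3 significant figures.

592 km

Required period T = 86164 / 14.9 = 5782.8 s.
From T = 2π√(a³/μ): a = (μ T²/4π²)^(1/3) = (398600 × 5782.8² / 4π²)^(1/3) = 6963 km.
Altitude h = a − R = 6963 − 6371 = 592 km.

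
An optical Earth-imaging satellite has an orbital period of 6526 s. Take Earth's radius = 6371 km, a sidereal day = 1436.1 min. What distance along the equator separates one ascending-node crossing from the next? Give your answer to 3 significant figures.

3030 km

During one orbit Earth rotates (6526.0 / 86166) × 360° = 27.27°.
At the equator that is 27.27° × (2π·6371/360) km/° = 27.27 × 111.2 = 3032 km.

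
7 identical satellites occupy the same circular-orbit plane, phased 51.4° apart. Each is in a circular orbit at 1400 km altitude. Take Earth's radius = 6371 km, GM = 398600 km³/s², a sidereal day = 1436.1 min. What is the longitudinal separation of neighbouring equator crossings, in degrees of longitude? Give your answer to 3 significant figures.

Semi-major axis a = 6371 + 1400 = 7771 km. Period T = 2π√(a³/μ) = 2π√(7771³/398600) = 6817.5 s = 113.63 min.
Single-satellite node shift = (6817.5/86166) × 360° = 28.48°.
With 7 satellites evenly phased, successive equator crossings are 28.48/7 = 4.069° apart.

4.07°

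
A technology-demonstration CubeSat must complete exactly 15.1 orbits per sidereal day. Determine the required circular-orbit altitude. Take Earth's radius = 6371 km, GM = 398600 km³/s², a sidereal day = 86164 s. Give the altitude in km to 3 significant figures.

531 km

Required period T = 86164 / 15.1 = 5706.2 s.
From T = 2π√(a³/μ): a = (μ T²/4π²)^(1/3) = (398600 × 5706.2² / 4π²)^(1/3) = 6902 km.
Altitude h = a − R = 6902 − 6371 = 531 km.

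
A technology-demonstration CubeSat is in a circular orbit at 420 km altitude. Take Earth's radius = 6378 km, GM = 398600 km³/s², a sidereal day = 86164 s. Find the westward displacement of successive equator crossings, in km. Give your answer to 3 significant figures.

2590 km

Semi-major axis a = 6378 + 420 = 6798 km. Period T = 2π√(a³/μ) = 2π√(6798³/398600) = 5578.1 s = 92.97 min.
During one orbit Earth rotates (5578.1 / 86164) × 360° = 23.31°.
At the equator that is 23.31° × (2π·6378/360) km/° = 23.31 × 111.3 = 2594 km.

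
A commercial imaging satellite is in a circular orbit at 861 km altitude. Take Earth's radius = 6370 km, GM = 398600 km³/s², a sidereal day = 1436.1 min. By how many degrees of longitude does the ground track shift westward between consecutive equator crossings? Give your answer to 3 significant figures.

Semi-major axis a = 6370 + 861 = 7231 km. Period T = 2π√(a³/μ) = 2π√(7231³/398600) = 6119.4 s = 101.99 min.
During one orbit Earth rotates (6119.4 / 86166) × 360° = 25.57°.

25.6°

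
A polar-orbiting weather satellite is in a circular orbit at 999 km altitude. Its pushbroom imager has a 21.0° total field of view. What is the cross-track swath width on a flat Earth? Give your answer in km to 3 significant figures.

370 km

Half-angle = 21.0°/2 = 10.5°.
Swath width ≈ 2h·tan(θ/2) = 2 × 999 × tan(10.5°) = 370.3 km.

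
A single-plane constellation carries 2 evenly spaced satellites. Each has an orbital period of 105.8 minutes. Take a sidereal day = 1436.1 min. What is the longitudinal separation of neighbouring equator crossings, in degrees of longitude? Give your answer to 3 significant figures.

T = 105.8 min = 6348.0 s.
Single-satellite node shift = (6348.0/86166) × 360° = 26.52°.
With 2 satellites evenly phased, successive equator crossings are 26.52/2 = 13.261° apart.

13.3°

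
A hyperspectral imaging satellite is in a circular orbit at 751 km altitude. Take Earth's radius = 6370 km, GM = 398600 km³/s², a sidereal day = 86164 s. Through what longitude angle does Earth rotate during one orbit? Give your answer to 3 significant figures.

25.0°

Semi-major axis a = 6370 + 751 = 7121 km. Period T = 2π√(a³/μ) = 2π√(7121³/398600) = 5980.3 s = 99.67 min.
During one orbit Earth rotates (5980.3 / 86164) × 360° = 24.99°.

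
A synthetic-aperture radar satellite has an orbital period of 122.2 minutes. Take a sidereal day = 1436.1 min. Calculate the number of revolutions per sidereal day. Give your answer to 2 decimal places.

11.75

T = 122.2 min = 7332.0 s.
Orbits per sidereal day = 86166 / 7332.0 = 11.752.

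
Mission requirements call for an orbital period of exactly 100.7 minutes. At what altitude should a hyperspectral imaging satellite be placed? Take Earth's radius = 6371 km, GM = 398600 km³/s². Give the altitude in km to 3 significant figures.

799 km

T = 100.7 min = 6042.0 s.
From T = 2π√(a³/μ): a = (μ T²/4π²)^(1/3) = (398600 × 6042.0² / 4π²)^(1/3) = 7170 km.
Altitude h = a − R = 7170 − 6371 = 799 km.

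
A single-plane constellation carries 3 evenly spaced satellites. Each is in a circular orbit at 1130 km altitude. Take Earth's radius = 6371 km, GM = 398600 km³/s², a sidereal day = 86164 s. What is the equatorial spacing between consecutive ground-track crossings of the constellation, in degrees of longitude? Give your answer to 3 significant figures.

9.00°

Semi-major axis a = 6371 + 1130 = 7501 km. Period T = 2π√(a³/μ) = 2π√(7501³/398600) = 6465.3 s = 107.76 min.
Single-satellite node shift = (6465.3/86164) × 360° = 27.01°.
With 3 satellites evenly phased, successive equator crossings are 27.01/3 = 9.004° apart.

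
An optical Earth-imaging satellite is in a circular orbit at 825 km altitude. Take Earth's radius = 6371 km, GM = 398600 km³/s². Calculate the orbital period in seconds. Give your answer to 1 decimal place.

6075.0 seconds

Semi-major axis a = 6371 + 825 = 7196 km. Period T = 2π√(a³/μ) = 2π√(7196³/398600) = 6075.0 s = 101.25 min.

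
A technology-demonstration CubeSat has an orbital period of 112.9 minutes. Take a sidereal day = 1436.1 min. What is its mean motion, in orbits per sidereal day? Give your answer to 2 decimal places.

12.72

T = 112.9 min = 6774.0 s.
Orbits per sidereal day = 86166 / 6774.0 = 12.720.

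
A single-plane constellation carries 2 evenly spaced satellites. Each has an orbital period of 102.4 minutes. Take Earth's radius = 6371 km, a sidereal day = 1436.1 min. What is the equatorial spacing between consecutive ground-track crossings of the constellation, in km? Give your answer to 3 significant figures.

1430 km

T = 102.4 min = 6144.0 s.
Single-satellite node shift = (6144.0/86166) × 360° = 25.67°.
With 2 satellites evenly phased, successive equator crossings are 25.67/2 = 12.835° apart.
That is 12.835 × 111.2 = 1427 km at the equator.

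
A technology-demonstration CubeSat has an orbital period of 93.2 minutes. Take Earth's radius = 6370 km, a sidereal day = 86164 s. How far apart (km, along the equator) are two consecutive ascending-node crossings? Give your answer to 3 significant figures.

2600 km

T = 93.2 min = 5592.0 s.
During one orbit Earth rotates (5592.0 / 86164) × 360° = 23.36°.
At the equator that is 23.36° × (2π·6370/360) km/° = 23.36 × 111.2 = 2598 km.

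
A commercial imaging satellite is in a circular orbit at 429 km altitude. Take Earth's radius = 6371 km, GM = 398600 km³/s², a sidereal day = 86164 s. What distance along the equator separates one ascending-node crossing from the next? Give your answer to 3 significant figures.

2590 km

Semi-major axis a = 6371 + 429 = 6800 km. Period T = 2π√(a³/μ) = 2π√(6800³/398600) = 5580.5 s = 93.01 min.
During one orbit Earth rotates (5580.5 / 86164) × 360° = 23.32°.
At the equator that is 23.32° × (2π·6371/360) km/° = 23.32 × 111.2 = 2593 km.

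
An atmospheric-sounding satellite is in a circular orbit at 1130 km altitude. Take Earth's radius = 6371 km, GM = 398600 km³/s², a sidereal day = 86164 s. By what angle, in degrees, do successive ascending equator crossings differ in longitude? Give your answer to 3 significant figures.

Semi-major axis a = 6371 + 1130 = 7501 km. Period T = 2π√(a³/μ) = 2π√(7501³/398600) = 6465.3 s = 107.76 min.
During one orbit Earth rotates (6465.3 / 86164) × 360° = 27.01°.

27.0°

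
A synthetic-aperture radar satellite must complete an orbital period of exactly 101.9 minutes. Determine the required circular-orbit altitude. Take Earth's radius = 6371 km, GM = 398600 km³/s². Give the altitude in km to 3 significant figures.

856 km

T = 101.9 min = 6114.0 s.
From T = 2π√(a³/μ): a = (μ T²/4π²)^(1/3) = (398600 × 6114.0² / 4π²)^(1/3) = 7227 km.
Altitude h = a − R = 7227 − 6371 = 856 km.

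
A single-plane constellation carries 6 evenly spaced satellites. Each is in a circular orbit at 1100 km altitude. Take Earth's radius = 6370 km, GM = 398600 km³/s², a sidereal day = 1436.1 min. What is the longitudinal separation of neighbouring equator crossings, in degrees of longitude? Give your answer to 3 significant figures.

4.47°

Semi-major axis a = 6370 + 1100 = 7470 km. Period T = 2π√(a³/μ) = 2π√(7470³/398600) = 6425.3 s = 107.09 min.
Single-satellite node shift = (6425.3/86166) × 360° = 26.84°.
With 6 satellites evenly phased, successive equator crossings are 26.84/6 = 4.474° apart.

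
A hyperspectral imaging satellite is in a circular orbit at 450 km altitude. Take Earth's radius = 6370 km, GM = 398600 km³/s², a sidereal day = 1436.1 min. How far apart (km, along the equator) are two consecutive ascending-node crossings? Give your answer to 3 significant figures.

2600 km

Semi-major axis a = 6370 + 450 = 6820 km. Period T = 2π√(a³/μ) = 2π√(6820³/398600) = 5605.2 s = 93.42 min.
During one orbit Earth rotates (5605.2 / 86166) × 360° = 23.42°.
At the equator that is 23.42° × (2π·6370/360) km/° = 23.42 × 111.2 = 2604 km.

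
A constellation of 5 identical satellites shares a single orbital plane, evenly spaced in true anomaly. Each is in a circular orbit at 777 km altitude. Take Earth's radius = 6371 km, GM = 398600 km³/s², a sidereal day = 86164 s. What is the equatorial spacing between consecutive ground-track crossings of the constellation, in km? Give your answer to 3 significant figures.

Semi-major axis a = 6371 + 777 = 7148 km. Period T = 2π√(a³/μ) = 2π√(7148³/398600) = 6014.3 s = 100.24 min.
Single-satellite node shift = (6014.3/86164) × 360° = 25.13°.
With 5 satellites evenly phased, successive equator crossings are 25.13/5 = 5.026° apart.
That is 5.026 × 111.2 = 559 km at the equator.

559 km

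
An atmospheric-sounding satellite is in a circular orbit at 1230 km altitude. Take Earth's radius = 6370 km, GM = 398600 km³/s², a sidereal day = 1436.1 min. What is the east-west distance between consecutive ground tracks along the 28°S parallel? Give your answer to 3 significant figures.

Semi-major axis a = 6370 + 1230 = 7600 km. Period T = 2π√(a³/μ) = 2π√(7600³/398600) = 6593.7 s = 109.90 min.
Node shift per orbit = (6593.7/86166) × 360° = 27.55°.
Equatorial spacing = 27.55 × 111.2 km/° = 3063 km.
At 28° latitude, spacing = 3063 × cos(28°) = 2704 km.

2700 km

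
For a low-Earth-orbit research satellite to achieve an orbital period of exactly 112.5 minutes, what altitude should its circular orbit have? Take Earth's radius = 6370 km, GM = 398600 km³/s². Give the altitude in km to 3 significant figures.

1350 km

T = 112.5 min = 6750.0 s.
From T = 2π√(a³/μ): a = (μ T²/4π²)^(1/3) = (398600 × 6750.0² / 4π²)^(1/3) = 7720 km.
Altitude h = a − R = 7720 − 6370 = 1350 km.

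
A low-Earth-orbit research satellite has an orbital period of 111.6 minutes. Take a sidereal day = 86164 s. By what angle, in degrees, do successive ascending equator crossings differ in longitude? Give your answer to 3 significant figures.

T = 111.6 min = 6696.0 s.
During one orbit Earth rotates (6696.0 / 86164) × 360° = 27.98°.

28.0°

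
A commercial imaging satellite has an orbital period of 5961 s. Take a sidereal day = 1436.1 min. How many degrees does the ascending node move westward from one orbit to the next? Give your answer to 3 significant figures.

During one orbit Earth rotates (5961.0 / 86166) × 360° = 24.90°.

24.9°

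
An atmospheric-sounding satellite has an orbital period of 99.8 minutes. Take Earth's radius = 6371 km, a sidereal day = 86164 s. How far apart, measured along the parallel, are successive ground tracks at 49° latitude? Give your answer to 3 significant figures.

T = 99.8 min = 5988.0 s.
Node shift per orbit = (5988.0/86164) × 360° = 25.02°.
Equatorial spacing = 25.02 × 111.2 km/° = 2782 km.
At 49° latitude, spacing = 2782 × cos(49°) = 1825 km.

1830 km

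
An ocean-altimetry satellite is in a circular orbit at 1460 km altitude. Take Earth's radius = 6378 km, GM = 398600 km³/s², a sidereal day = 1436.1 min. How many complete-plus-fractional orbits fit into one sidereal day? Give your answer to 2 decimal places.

12.48

Semi-major axis a = 6378 + 1460 = 7838 km. Period T = 2π√(a³/μ) = 2π√(7838³/398600) = 6905.9 s = 115.10 min.
Orbits per sidereal day = 86166 / 6905.9 = 12.477.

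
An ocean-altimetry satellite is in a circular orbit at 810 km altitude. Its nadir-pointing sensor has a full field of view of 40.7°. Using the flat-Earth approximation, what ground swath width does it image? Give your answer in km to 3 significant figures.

Half-angle = 40.7°/2 = 20.35°.
Swath width ≈ 2h·tan(θ/2) = 2 × 810 × tan(20.35°) = 600.9 km.

601 km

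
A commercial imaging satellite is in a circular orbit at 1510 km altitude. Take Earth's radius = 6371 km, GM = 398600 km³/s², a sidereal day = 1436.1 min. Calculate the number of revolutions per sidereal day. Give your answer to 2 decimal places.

Semi-major axis a = 6371 + 1510 = 7881 km. Period T = 2π√(a³/μ) = 2π√(7881³/398600) = 6962.8 s = 116.05 min.
Orbits per sidereal day = 86166 / 6962.8 = 12.375.

12.38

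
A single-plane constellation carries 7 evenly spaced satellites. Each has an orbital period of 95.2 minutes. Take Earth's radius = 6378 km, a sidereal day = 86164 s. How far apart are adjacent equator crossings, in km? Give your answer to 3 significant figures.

T = 95.2 min = 5712.0 s.
Single-satellite node shift = (5712.0/86164) × 360° = 23.87°.
With 7 satellites evenly phased, successive equator crossings are 23.87/7 = 3.409° apart.
That is 3.409 × 111.3 = 380 km at the equator.

380 km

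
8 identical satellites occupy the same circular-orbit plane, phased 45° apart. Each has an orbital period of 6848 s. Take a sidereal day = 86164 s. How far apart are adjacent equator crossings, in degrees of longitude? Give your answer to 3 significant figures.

3.58°

Single-satellite node shift = (6848.0/86164) × 360° = 28.61°.
With 8 satellites evenly phased, successive equator crossings are 28.61/8 = 3.576° apart.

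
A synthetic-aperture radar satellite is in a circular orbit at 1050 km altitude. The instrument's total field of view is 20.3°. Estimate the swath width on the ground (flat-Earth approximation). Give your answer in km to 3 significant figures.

Half-angle = 20.3°/2 = 10.15°.
Swath width ≈ 2h·tan(θ/2) = 2 × 1050 × tan(10.15°) = 376.0 km.

376 km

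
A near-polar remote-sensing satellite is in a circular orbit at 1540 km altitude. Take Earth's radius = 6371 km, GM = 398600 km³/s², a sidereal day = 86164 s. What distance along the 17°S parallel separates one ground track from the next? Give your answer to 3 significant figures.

3110 km

Semi-major axis a = 6371 + 1540 = 7911 km. Period T = 2π√(a³/μ) = 2π√(7911³/398600) = 7002.6 s = 116.71 min.
Node shift per orbit = (7002.6/86164) × 360° = 29.26°.
Equatorial spacing = 29.26 × 111.2 km/° = 3253 km.
At 17° latitude, spacing = 3253 × cos(17°) = 3111 km.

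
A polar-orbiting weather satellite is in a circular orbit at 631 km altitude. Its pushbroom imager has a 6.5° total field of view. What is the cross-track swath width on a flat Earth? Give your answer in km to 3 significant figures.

71.7 km

Half-angle = 6.5°/2 = 3.25°.
Swath width ≈ 2h·tan(θ/2) = 2 × 631 × tan(3.25°) = 71.7 km.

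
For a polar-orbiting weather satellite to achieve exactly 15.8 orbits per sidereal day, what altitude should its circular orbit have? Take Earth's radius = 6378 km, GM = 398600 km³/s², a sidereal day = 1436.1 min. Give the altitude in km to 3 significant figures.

318 km

Required period T = 86166 / 15.8 = 5453.5 s.
From T = 2π√(a³/μ): a = (μ T²/4π²)^(1/3) = (398600 × 5453.5² / 4π²)^(1/3) = 6696 km.
Altitude h = a − R = 6696 − 6378 = 318 km.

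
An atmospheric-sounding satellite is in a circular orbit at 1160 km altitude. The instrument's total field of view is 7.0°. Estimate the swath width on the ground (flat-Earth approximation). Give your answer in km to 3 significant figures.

Half-angle = 7.0°/2 = 3.5°.
Swath width ≈ 2h·tan(θ/2) = 2 × 1160 × tan(3.5°) = 141.9 km.

142 km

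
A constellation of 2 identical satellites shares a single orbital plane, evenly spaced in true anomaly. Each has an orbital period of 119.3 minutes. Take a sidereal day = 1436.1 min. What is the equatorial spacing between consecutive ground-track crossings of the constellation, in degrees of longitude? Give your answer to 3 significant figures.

T = 119.3 min = 7158.0 s.
Single-satellite node shift = (7158.0/86166) × 360° = 29.91°.
With 2 satellites evenly phased, successive equator crossings are 29.91/2 = 14.953° apart.

15.0°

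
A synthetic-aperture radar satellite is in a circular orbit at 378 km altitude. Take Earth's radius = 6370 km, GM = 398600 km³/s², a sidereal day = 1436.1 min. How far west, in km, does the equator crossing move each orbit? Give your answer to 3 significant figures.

2560 km

Semi-major axis a = 6370 + 378 = 6748 km. Period T = 2π√(a³/μ) = 2π√(6748³/398600) = 5516.6 s = 91.94 min.
During one orbit Earth rotates (5516.6 / 86166) × 360° = 23.05°.
At the equator that is 23.05° × (2π·6370/360) km/° = 23.05 × 111.2 = 2562 km.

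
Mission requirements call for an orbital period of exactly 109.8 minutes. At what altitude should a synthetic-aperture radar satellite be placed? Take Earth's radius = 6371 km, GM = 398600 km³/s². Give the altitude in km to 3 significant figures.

1220 km

T = 109.8 min = 6588.0 s.
From T = 2π√(a³/μ): a = (μ T²/4π²)^(1/3) = (398600 × 6588.0² / 4π²)^(1/3) = 7596 km.
Altitude h = a − R = 7596 − 6371 = 1225 km.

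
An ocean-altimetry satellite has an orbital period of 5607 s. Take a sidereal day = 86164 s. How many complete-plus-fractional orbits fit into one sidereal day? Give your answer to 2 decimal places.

Orbits per sidereal day = 86164 / 5607.0 = 15.367.

15.37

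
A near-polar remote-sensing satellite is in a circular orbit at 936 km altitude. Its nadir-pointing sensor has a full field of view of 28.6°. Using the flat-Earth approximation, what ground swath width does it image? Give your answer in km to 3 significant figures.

477 km

Half-angle = 28.6°/2 = 14.3°.
Swath width ≈ 2h·tan(θ/2) = 2 × 936 × tan(14.3°) = 477.2 km.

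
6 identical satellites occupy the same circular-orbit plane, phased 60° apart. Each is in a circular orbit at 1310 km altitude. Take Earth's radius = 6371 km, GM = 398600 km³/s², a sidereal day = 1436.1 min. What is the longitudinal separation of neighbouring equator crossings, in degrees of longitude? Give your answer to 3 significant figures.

Semi-major axis a = 6371 + 1310 = 7681 km. Period T = 2π√(a³/μ) = 2π√(7681³/398600) = 6699.4 s = 111.66 min.
Single-satellite node shift = (6699.4/86166) × 360° = 27.99°.
With 6 satellites evenly phased, successive equator crossings are 27.99/6 = 4.665° apart.

4.67°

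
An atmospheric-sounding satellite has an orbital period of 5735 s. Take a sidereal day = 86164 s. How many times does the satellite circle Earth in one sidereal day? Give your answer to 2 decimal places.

Orbits per sidereal day = 86164 / 5735.0 = 15.024.

15.02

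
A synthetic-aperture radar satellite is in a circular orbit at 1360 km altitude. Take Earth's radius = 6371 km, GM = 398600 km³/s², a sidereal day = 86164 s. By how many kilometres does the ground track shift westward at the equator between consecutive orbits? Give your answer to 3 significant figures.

3140 km

Semi-major axis a = 6371 + 1360 = 7731 km. Period T = 2π√(a³/μ) = 2π√(7731³/398600) = 6765.0 s = 112.75 min.
During one orbit Earth rotates (6765.0 / 86164) × 360° = 28.26°.
At the equator that is 28.26° × (2π·6371/360) km/° = 28.26 × 111.2 = 3143 km.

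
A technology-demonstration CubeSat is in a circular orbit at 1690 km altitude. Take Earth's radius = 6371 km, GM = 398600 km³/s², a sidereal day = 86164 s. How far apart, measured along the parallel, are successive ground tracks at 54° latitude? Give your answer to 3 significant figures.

Semi-major axis a = 6371 + 1690 = 8061 km. Period T = 2π√(a³/μ) = 2π√(8061³/398600) = 7202.7 s = 120.04 min.
Node shift per orbit = (7202.7/86164) × 360° = 30.09°.
Equatorial spacing = 30.09 × 111.2 km/° = 3346 km.
At 54° latitude, spacing = 3346 × cos(54°) = 1967 km.

1970 km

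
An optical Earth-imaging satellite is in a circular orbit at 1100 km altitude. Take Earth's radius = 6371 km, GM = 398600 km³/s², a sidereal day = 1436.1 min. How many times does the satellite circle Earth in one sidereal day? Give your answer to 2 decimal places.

13.41

Semi-major axis a = 6371 + 1100 = 7471 km. Period T = 2π√(a³/μ) = 2π√(7471³/398600) = 6426.6 s = 107.11 min.
Orbits per sidereal day = 86166 / 6426.6 = 13.408.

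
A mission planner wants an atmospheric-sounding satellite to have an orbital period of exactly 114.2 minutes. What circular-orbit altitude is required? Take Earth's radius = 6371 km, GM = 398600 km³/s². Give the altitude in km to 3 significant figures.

1430 km

T = 114.2 min = 6852.0 s.
From T = 2π√(a³/μ): a = (μ T²/4π²)^(1/3) = (398600 × 6852.0² / 4π²)^(1/3) = 7797 km.
Altitude h = a − R = 7797 − 6371 = 1426 km.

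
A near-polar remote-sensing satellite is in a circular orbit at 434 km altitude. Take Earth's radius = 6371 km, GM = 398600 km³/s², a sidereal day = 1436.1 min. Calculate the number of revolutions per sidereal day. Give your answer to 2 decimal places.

15.42

Semi-major axis a = 6371 + 434 = 6805 km. Period T = 2π√(a³/μ) = 2π√(6805³/398600) = 5586.7 s = 93.11 min.
Orbits per sidereal day = 86166 / 5586.7 = 15.423.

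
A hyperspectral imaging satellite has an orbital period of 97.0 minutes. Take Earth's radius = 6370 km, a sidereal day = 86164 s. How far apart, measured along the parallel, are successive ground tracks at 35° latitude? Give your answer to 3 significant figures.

T = 97.0 min = 5820.0 s.
Node shift per orbit = (5820.0/86164) × 360° = 24.32°.
Equatorial spacing = 24.32 × 111.2 km/° = 2703 km.
At 35° latitude, spacing = 2703 × cos(35°) = 2215 km.

2210 km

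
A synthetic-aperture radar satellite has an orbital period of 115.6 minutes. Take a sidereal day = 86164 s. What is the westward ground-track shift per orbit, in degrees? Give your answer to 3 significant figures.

T = 115.6 min = 6936.0 s.
During one orbit Earth rotates (6936.0 / 86164) × 360° = 28.98°.

29.0°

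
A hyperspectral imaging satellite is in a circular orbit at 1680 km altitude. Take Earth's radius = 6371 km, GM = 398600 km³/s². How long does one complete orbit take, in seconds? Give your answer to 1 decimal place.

7189.3 seconds

Semi-major axis a = 6371 + 1680 = 8051 km. Period T = 2π√(a³/μ) = 2π√(8051³/398600) = 7189.3 s = 119.82 min.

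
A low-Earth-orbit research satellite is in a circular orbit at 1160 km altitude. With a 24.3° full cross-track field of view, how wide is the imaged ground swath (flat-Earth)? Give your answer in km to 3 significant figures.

499 km

Half-angle = 24.3°/2 = 12.15°.
Swath width ≈ 2h·tan(θ/2) = 2 × 1160 × tan(12.15°) = 499.5 km.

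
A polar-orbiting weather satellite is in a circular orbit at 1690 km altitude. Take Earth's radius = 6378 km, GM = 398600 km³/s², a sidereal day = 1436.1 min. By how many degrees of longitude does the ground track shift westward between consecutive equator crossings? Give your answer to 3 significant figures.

30.1°

Semi-major axis a = 6378 + 1690 = 8068 km. Period T = 2π√(a³/μ) = 2π√(8068³/398600) = 7212.1 s = 120.20 min.
During one orbit Earth rotates (7212.1 / 86166) × 360° = 30.13°.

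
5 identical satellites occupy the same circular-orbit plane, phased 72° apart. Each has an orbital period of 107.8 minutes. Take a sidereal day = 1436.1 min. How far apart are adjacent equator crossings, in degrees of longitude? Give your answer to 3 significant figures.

T = 107.8 min = 6468.0 s.
Single-satellite node shift = (6468.0/86166) × 360° = 27.02°.
With 5 satellites evenly phased, successive equator crossings are 27.02/5 = 5.405° apart.

5.40°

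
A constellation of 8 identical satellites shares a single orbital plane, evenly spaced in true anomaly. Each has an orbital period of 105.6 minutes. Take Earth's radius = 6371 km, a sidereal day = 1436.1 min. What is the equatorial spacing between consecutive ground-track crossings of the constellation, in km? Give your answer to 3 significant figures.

T = 105.6 min = 6336.0 s.
Single-satellite node shift = (6336.0/86166) × 360° = 26.47°.
With 8 satellites evenly phased, successive equator crossings are 26.47/8 = 3.309° apart.
That is 3.309 × 111.2 = 368 km at the equator.

368 km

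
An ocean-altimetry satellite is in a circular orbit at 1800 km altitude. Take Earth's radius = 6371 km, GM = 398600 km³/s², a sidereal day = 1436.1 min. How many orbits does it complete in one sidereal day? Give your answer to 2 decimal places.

Semi-major axis a = 6371 + 1800 = 8171 km. Period T = 2π√(a³/μ) = 2π√(8171³/398600) = 7350.6 s = 122.51 min.
Orbits per sidereal day = 86166 / 7350.6 = 11.722.

11.72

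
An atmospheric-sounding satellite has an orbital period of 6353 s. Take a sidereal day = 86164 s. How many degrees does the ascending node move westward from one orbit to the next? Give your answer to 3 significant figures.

During one orbit Earth rotates (6353.0 / 86164) × 360° = 26.54°.

26.5°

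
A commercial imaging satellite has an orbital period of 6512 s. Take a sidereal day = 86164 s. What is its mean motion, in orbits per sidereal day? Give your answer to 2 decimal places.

Orbits per sidereal day = 86164 / 6512.0 = 13.232.

13.23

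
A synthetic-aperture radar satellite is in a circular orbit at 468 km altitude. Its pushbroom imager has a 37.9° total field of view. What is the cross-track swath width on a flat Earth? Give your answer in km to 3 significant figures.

321 km

Half-angle = 37.9°/2 = 18.95°.
Swath width ≈ 2h·tan(θ/2) = 2 × 468 × tan(18.95°) = 321.4 km.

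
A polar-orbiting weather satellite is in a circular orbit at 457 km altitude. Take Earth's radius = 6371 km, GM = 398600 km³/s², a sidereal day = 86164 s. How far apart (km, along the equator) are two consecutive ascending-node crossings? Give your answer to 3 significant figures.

2610 km

Semi-major axis a = 6371 + 457 = 6828 km. Period T = 2π√(a³/μ) = 2π√(6828³/398600) = 5615.0 s = 93.58 min.
During one orbit Earth rotates (5615.0 / 86164) × 360° = 23.46°.
At the equator that is 23.46° × (2π·6371/360) km/° = 23.46 × 111.2 = 2609 km.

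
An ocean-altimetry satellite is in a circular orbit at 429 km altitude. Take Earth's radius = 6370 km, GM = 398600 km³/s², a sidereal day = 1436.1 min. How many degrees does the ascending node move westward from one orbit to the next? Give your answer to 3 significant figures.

23.3°

Semi-major axis a = 6370 + 429 = 6799 km. Period T = 2π√(a³/μ) = 2π√(6799³/398600) = 5579.3 s = 92.99 min.
During one orbit Earth rotates (5579.3 / 86166) × 360° = 23.31°.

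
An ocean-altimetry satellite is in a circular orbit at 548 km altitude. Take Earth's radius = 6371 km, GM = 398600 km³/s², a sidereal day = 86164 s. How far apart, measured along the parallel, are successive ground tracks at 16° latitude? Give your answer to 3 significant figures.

2560 km

Semi-major axis a = 6371 + 548 = 6919 km. Period T = 2π√(a³/μ) = 2π√(6919³/398600) = 5727.6 s = 95.46 min.
Node shift per orbit = (5727.6/86164) × 360° = 23.93°.
Equatorial spacing = 23.93 × 111.2 km/° = 2661 km.
At 16° latitude, spacing = 2661 × cos(16°) = 2558 km.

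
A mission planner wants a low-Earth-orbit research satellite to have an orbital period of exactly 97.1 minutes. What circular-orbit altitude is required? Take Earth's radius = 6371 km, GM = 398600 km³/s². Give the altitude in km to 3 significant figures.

T = 97.1 min = 5826.0 s.
From T = 2π√(a³/μ): a = (μ T²/4π²)^(1/3) = (398600 × 5826.0² / 4π²)^(1/3) = 6998 km.
Altitude h = a − R = 6998 − 6371 = 627 km.

627 km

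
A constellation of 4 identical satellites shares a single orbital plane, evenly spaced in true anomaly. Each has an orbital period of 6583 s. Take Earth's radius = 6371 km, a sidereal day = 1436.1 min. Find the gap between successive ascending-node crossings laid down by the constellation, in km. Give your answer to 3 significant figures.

Single-satellite node shift = (6583.0/86166) × 360° = 27.50°.
With 4 satellites evenly phased, successive equator crossings are 27.50/4 = 6.876° apart.
That is 6.876 × 111.2 = 765 km at the equator.

765 km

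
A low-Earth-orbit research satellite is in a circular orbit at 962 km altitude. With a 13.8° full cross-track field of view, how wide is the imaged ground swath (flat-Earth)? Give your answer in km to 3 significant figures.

233 km

Half-angle = 13.8°/2 = 6.9°.
Swath width ≈ 2h·tan(θ/2) = 2 × 962 × tan(6.9°) = 232.8 km.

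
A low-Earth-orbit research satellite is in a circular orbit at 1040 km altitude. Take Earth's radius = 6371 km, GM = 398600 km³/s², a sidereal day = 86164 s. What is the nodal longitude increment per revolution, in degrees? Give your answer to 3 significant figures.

Semi-major axis a = 6371 + 1040 = 7411 km. Period T = 2π√(a³/μ) = 2π√(7411³/398600) = 6349.3 s = 105.82 min.
During one orbit Earth rotates (6349.3 / 86164) × 360° = 26.53°.

26.5°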